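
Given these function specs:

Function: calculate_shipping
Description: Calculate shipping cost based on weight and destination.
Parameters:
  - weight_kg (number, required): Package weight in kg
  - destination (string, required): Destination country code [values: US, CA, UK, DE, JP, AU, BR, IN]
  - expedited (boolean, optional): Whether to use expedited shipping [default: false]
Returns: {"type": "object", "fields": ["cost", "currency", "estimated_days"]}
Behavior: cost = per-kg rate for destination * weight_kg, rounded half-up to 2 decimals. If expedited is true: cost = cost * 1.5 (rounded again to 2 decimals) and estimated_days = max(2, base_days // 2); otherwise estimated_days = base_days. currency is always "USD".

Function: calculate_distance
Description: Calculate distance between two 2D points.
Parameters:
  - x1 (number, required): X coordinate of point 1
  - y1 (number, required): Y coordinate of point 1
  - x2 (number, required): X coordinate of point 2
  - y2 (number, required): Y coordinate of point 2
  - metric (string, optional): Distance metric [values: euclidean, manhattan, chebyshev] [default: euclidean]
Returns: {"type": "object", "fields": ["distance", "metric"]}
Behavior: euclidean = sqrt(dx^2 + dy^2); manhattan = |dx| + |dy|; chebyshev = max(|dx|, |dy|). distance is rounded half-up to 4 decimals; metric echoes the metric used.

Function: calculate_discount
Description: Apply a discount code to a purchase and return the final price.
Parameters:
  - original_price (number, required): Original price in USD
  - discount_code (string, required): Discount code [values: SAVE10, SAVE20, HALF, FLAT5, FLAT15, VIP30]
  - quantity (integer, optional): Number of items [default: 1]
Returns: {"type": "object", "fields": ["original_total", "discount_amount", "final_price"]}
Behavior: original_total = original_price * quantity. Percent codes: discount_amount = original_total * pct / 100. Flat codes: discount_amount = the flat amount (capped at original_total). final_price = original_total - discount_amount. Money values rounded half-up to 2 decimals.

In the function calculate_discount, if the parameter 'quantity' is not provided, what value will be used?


The calculate_discount spec declares:
  - quantity (integer, optional): Number of items [default: 1]
Default:
1


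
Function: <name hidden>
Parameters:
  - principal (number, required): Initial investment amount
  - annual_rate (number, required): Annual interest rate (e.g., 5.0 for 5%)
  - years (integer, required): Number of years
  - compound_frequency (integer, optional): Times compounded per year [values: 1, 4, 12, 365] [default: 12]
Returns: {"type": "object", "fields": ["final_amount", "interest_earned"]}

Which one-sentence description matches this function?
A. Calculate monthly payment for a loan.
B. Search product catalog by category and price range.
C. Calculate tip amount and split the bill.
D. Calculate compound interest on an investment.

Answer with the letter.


Parameters principal, annual_rate, years, compound_frequency and return ["final_amount", "interest_earned"] fit: Calculate compound interest on an investment.
D


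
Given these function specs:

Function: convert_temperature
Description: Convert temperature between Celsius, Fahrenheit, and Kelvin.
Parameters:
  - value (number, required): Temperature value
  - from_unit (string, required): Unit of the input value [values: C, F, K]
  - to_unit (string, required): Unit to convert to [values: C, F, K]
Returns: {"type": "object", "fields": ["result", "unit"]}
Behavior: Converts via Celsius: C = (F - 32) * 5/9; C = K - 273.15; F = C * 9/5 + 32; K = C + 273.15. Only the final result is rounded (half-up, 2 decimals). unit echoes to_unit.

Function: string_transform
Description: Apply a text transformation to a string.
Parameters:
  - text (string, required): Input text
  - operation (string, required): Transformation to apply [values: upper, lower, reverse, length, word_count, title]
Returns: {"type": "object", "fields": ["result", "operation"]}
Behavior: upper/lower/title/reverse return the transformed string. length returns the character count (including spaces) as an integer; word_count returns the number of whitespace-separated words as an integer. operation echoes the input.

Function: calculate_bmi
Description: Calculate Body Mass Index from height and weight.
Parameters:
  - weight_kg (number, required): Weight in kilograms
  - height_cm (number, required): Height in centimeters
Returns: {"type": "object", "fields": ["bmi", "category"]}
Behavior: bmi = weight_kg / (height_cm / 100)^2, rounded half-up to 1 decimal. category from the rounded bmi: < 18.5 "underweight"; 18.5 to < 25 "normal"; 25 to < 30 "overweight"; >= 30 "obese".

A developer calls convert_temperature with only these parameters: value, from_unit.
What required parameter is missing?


Required parameters: value, from_unit, to_unit
Provided: value, from_unit
Missing: to_unit
to_unit


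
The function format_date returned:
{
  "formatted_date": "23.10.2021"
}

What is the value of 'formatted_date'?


23.10.2021


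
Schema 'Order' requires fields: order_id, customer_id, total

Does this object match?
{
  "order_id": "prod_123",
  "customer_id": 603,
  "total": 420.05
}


Checking required fields... All present.
Valid - all required fields present


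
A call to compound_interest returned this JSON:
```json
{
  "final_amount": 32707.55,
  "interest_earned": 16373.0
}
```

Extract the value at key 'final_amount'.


32707.55


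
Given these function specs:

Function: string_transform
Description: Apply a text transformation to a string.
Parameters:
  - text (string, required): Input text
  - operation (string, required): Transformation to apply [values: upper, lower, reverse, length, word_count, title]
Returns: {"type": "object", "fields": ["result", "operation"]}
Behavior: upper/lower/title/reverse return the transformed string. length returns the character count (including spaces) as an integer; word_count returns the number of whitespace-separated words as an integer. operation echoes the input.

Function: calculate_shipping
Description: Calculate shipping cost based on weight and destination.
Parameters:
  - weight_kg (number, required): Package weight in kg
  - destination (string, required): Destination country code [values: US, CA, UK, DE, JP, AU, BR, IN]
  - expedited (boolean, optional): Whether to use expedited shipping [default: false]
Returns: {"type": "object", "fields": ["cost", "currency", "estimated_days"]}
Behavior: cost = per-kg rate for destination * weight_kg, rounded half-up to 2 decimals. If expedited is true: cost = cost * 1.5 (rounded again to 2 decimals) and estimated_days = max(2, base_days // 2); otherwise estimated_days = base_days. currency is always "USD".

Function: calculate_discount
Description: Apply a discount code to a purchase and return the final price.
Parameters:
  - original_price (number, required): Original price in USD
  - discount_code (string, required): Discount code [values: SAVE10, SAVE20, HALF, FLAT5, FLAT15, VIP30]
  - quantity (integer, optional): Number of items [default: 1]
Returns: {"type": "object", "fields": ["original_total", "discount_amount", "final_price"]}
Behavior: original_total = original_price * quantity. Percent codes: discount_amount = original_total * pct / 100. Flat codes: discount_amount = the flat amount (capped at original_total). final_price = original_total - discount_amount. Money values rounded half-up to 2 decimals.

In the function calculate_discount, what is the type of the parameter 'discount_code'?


The calculate_discount spec declares:
  - discount_code (string, required): Discount code [values: SAVE10, SAVE20, HALF, FLAT5, FLAT15, VIP30]
Type:
string


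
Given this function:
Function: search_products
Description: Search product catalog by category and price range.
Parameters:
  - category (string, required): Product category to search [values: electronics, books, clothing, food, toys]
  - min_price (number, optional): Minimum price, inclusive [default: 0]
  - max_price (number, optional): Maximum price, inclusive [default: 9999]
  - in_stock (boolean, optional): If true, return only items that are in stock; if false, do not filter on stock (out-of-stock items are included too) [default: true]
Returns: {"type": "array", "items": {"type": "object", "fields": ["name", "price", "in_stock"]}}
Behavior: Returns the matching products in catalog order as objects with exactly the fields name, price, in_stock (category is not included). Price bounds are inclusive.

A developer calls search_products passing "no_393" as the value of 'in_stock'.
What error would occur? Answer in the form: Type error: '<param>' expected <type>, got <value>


Spec: 'in_stock' is declared as boolean; "no_393" is a string.
Type error: 'in_stock' expected boolean, got "no_393"


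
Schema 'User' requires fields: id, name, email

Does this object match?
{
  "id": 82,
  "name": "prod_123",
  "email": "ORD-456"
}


Checking required fields... All present.
Valid - all required fields present


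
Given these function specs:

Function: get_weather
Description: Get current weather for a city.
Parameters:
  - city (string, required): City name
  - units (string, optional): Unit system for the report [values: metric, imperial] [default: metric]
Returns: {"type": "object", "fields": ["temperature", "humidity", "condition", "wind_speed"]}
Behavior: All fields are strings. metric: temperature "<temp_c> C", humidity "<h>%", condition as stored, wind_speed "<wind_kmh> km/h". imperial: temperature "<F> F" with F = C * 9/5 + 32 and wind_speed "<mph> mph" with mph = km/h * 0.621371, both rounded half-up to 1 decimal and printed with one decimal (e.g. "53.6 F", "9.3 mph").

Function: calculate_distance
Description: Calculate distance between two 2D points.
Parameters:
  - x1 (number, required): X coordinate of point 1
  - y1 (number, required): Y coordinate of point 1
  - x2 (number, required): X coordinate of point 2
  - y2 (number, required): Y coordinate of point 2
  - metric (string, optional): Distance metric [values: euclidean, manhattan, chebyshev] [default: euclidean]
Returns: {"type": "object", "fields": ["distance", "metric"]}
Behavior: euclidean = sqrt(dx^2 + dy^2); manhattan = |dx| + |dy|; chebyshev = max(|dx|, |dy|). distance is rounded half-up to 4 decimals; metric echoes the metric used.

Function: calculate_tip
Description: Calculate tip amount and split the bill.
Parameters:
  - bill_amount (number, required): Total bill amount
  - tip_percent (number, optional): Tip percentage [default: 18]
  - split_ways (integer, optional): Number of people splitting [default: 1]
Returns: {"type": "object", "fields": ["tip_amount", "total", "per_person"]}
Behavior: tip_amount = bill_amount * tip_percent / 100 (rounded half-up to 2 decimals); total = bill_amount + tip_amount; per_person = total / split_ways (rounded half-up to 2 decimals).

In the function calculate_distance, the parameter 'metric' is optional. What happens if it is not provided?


The calculate_distance spec declares:
  - metric (string, optional): Distance metric [values: euclidean, manhattan, chebyshev] [default: euclidean]
It defaults to euclidean


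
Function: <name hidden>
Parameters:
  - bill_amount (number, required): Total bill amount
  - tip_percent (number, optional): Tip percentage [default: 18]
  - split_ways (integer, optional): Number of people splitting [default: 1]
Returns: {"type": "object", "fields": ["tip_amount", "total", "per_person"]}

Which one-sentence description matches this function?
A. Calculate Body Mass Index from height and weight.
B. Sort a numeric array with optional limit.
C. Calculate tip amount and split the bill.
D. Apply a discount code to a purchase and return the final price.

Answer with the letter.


Parameters bill_amount, tip_percent, split_ways and return ["tip_amount", "total", "per_person"] fit: Calculate tip amount and split the bill.
C


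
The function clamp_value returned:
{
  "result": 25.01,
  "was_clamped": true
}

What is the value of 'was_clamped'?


true


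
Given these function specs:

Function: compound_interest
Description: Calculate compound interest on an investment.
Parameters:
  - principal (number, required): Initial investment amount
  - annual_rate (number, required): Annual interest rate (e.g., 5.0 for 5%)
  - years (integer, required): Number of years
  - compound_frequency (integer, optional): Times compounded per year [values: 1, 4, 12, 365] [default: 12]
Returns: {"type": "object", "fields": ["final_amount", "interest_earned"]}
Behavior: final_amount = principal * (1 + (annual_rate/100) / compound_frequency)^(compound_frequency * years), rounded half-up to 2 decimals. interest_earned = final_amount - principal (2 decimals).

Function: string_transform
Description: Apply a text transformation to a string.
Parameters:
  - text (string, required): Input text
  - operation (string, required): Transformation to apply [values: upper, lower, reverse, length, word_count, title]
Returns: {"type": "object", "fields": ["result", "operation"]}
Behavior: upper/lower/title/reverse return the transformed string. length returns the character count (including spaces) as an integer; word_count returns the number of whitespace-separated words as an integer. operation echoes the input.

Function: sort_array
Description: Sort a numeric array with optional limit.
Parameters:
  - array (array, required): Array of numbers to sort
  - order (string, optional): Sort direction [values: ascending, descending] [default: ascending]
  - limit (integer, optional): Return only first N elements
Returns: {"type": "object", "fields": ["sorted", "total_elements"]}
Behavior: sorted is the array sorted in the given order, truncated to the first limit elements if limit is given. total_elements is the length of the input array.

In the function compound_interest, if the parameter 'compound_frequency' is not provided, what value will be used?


The compound_interest spec declares:
  - compound_frequency (integer, optional): Times compounded per year [values: 1, 4, 12, 365] [default: 12]
Default:
12


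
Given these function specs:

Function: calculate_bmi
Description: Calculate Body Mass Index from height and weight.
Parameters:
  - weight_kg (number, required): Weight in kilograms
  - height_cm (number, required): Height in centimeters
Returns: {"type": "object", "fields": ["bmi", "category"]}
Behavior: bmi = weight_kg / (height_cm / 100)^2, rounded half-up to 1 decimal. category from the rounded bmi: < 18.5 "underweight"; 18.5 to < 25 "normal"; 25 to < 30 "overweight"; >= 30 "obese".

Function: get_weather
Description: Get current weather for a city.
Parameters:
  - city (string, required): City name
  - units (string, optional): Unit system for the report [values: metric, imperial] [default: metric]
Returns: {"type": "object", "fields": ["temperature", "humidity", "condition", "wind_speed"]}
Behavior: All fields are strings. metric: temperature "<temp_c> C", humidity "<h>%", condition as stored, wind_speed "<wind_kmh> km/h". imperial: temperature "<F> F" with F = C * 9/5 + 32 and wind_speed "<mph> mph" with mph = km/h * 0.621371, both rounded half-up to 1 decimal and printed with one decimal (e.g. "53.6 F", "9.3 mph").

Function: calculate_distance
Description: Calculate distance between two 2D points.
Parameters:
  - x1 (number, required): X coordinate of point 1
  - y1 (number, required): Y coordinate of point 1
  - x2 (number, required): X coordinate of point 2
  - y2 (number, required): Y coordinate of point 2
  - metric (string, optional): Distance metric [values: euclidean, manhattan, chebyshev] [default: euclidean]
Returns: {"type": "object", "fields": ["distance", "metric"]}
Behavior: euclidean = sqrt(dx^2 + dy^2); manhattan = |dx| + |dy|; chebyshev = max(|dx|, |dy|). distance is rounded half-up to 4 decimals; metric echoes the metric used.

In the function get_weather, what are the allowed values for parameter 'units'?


The get_weather spec declares:
  - units (string, optional): Unit system for the report [values: metric, imperial] [default: metric]
Allowed values:
metric, imperial


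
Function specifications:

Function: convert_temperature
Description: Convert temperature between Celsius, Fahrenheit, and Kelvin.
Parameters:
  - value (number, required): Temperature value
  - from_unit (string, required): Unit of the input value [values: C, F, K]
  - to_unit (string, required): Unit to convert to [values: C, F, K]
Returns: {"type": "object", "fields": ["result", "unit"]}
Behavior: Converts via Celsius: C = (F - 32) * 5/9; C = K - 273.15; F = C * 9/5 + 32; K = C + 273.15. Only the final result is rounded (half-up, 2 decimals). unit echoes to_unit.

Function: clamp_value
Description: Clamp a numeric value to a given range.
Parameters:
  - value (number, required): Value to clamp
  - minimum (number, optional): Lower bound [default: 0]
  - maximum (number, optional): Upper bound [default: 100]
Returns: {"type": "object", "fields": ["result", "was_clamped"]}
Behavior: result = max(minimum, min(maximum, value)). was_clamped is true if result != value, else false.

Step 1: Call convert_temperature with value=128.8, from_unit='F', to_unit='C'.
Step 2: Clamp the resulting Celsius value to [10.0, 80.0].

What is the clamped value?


Step 1: convert_temperature(value=128.8, from_unit=F, to_unit=C)
  To C: (128.8 - 32) * 5/9 = 53.777778
  Target is C: 53.777778
  Round to 2 decimals: 53.78
  -> result = 53.78 C
Step 2: clamp_value(value=53.78, minimum=10.0, maximum=80.0)
  result = max(10.0, min(80.0, 53.78)) = max(10.0, 53.78) = 53.78
  was_clamped = (53.78 != 53.78) = false
  -> result = 53.78
53.78


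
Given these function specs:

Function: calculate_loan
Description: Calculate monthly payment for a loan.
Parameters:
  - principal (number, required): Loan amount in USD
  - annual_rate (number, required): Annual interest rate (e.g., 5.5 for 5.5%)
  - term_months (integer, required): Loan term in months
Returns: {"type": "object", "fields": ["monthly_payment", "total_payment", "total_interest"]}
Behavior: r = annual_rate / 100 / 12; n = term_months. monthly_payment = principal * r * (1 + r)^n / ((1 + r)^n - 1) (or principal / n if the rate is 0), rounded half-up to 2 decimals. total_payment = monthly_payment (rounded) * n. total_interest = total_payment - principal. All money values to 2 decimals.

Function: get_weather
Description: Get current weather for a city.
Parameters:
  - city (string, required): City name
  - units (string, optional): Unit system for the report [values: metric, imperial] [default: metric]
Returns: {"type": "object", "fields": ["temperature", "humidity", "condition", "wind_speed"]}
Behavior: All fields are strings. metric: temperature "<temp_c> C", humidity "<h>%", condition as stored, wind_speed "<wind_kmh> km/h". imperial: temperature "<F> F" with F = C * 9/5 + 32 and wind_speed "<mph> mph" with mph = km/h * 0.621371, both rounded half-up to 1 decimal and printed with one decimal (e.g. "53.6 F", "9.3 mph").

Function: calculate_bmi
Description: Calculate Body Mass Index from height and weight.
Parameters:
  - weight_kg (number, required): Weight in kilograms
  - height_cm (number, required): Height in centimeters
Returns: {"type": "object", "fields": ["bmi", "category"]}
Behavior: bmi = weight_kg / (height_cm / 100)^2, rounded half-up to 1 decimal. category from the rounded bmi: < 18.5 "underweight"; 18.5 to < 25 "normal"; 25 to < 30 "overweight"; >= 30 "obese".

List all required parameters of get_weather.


Parameters of get_weather and their required/optional flag:
  city: required
  units: optional
city


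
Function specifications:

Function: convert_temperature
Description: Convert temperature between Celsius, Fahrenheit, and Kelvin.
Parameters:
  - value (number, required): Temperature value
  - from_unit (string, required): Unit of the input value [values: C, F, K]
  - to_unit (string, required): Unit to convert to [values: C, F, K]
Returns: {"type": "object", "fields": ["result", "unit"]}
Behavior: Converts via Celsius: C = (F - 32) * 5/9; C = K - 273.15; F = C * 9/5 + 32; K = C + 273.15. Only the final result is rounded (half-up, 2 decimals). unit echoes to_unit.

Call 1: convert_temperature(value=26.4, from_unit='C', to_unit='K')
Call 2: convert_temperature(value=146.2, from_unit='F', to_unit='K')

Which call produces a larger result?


Call 1:
  Input already in C: 26.4
  To K: 26.4 + 273.15 = 299.55
  Round to 2 decimals: 299.55
  -> 299.55 K
Call 2:
  To C: (146.2 - 32) * 5/9 = 63.444444
  To K: 63.444444 + 273.15 = 336.594444
  Round to 2 decimals: 336.59
  -> 336.59 K
Call 2 (336.59 K)


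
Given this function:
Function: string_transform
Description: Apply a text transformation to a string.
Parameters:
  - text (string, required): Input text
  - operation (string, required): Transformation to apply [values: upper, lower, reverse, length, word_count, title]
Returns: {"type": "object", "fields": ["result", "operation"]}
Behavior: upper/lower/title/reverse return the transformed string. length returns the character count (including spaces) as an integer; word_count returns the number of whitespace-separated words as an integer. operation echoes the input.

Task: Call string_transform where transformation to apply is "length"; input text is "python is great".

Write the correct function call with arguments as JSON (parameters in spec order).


Mapping each described value to its parameter name:
  'Transformation to apply' -> operation = "length"
  'Input text' -> text = "python is great"
string_transform({"text": "python is great", "operation": "length"})


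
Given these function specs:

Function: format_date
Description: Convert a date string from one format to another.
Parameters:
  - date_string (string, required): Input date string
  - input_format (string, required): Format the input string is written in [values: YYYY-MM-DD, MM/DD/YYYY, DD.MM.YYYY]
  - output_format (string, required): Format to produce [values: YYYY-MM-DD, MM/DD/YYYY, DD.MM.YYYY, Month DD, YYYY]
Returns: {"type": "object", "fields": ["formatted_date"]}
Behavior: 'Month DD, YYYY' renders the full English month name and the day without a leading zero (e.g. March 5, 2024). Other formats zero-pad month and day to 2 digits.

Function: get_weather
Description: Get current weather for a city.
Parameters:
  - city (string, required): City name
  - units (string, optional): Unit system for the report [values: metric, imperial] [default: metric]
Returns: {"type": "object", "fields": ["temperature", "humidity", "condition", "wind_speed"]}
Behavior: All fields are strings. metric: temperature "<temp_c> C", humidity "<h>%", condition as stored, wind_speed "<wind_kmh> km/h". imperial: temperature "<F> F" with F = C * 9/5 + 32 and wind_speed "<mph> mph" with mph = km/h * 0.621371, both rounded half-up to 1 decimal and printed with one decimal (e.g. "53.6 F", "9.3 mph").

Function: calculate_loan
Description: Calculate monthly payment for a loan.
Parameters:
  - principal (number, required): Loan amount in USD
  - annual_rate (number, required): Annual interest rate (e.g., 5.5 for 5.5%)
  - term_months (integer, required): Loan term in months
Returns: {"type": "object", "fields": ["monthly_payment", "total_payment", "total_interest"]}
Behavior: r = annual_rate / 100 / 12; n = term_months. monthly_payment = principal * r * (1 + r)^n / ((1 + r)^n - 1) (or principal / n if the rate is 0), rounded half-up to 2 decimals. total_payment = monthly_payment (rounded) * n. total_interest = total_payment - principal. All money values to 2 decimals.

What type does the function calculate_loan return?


The calculate_loan spec declares Returns: {"type": "object", "fields": ["monthly_payment", "total_payment", "total_interest"]}
Type:
object


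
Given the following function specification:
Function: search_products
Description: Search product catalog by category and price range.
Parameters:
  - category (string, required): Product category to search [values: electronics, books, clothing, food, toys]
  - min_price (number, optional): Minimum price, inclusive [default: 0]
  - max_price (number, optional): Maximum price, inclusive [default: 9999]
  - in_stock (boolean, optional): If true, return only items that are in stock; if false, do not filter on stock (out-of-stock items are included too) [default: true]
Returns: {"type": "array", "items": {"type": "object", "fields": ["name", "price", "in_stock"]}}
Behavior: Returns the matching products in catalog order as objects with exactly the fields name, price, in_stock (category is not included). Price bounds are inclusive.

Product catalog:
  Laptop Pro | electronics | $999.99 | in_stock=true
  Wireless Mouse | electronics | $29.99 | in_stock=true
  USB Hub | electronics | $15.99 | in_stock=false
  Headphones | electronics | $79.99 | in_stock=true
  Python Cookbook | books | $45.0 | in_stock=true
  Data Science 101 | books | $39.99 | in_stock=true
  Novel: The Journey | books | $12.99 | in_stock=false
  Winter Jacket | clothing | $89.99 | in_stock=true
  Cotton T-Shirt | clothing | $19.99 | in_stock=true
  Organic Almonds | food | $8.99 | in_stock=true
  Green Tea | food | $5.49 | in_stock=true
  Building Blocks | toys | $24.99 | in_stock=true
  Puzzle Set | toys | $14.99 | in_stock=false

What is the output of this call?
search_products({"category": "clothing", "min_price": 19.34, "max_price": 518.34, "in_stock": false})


Filter: category=clothing, 19.34 <= price <= 518.34, in_stock=false so stock is not filtered
  Winter Jacket ($89.99): keep
  Cotton T-Shirt ($19.99): keep
Output:
[{"name": "Winter Jacket", "price": 89.99, "in_stock": true}, {"name": "Cotton T-Shirt", "price": 19.99, "in_stock": true}]


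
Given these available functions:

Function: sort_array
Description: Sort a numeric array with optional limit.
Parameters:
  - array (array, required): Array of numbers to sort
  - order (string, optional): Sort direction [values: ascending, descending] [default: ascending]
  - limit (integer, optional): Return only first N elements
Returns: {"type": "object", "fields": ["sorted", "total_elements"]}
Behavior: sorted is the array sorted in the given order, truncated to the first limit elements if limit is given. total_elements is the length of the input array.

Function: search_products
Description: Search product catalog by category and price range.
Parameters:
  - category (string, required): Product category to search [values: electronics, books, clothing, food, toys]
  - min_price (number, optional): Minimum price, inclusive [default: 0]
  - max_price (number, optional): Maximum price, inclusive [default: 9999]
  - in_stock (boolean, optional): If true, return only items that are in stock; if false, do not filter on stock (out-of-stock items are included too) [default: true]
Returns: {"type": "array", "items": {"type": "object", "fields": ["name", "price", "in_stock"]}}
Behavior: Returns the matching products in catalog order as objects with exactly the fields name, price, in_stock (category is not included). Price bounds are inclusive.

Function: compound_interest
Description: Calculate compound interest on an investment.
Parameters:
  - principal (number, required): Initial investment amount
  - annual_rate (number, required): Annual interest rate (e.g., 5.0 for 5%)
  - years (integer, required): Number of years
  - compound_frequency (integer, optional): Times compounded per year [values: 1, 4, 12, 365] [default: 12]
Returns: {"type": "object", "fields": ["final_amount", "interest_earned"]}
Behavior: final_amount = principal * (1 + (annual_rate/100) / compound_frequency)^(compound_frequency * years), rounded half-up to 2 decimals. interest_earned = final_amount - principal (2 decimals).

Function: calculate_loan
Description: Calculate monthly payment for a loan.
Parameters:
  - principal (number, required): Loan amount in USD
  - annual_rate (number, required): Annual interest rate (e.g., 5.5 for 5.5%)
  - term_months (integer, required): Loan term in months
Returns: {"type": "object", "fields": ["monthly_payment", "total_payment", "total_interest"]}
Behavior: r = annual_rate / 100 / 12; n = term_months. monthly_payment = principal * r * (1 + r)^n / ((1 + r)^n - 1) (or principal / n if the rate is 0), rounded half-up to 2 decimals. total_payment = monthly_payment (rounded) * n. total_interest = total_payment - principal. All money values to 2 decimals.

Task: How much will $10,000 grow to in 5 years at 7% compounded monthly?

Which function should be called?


The task needs a function whose description is: Calculate compound interest on an investment.
compound_interest


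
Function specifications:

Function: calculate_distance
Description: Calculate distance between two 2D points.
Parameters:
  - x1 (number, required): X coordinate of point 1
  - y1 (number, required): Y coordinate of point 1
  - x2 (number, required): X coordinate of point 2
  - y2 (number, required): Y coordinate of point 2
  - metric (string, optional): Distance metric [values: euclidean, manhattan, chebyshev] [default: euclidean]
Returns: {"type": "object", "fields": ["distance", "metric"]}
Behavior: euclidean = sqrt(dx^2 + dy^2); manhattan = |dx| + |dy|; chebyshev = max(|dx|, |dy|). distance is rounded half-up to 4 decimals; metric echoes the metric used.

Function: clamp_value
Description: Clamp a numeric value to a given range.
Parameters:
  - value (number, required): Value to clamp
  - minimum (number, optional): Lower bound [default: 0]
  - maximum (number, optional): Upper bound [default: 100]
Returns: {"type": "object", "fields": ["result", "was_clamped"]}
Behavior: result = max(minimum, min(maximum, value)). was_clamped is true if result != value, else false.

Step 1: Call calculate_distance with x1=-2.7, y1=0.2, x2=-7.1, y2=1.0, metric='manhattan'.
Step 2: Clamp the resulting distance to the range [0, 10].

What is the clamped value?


Step 1: calculate_distance (manhattan)
  |dx| = |-7.1 - -2.7| = 4.4; |dy| = |1 - 0.2| = 0.8
  manhattan: 4.4 + 0.8 = 5.2
  Round to 4 decimals: 5.2
  -> distance = 5.2
Step 2: clamp_value(value=5.2, minimum=0, maximum=10)
  result = max(0, min(10, 5.2)) = max(0, 5.2) = 5.2
  was_clamped = (5.2 != 5.2) = false
  -> result = 5.2
5.2


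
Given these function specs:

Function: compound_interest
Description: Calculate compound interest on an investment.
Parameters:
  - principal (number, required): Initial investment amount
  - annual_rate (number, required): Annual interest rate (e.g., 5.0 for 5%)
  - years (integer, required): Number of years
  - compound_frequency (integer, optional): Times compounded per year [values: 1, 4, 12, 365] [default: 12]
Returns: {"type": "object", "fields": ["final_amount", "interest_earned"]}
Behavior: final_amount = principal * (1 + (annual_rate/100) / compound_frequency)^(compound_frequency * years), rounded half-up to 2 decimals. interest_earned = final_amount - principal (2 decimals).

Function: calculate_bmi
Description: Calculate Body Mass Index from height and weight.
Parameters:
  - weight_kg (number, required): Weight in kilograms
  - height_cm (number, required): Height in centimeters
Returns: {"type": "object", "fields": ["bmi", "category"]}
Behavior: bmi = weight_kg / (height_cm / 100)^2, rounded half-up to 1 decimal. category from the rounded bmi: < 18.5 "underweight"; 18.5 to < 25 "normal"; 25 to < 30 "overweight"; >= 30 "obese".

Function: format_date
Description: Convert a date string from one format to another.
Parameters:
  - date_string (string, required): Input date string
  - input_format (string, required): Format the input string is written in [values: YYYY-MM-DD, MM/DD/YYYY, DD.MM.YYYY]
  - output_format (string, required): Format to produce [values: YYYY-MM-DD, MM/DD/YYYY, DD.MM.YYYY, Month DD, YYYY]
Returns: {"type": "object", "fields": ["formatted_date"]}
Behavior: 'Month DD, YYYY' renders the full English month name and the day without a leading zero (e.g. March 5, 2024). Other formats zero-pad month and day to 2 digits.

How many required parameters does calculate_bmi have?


Parameters of calculate_bmi: weight_kg (required), height_cm (required)
Required count:
2


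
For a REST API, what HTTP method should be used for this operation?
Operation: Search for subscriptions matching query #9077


GET = read, POST = create, PUT = update/replace, DELETE = remove
This operation is a read.
GET


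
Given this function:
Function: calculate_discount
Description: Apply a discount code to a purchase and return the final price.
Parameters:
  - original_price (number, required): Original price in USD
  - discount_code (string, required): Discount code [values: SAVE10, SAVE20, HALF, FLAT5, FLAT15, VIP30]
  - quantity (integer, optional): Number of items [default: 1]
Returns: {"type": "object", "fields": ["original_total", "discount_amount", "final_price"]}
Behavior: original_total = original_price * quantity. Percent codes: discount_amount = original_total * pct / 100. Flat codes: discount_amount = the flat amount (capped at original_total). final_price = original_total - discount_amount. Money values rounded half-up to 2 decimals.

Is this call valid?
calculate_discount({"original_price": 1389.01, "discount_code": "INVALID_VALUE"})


Checking parameter values...
Parameter 'discount_code' has value 'INVALID_VALUE' not in allowed: SAVE10, SAVE20, HALF, FLAT5, FLAT15, VIP30
Invalid - 'discount_code' must be one of SAVE10, SAVE20, HALF, FLAT5, FLAT15, VIP30


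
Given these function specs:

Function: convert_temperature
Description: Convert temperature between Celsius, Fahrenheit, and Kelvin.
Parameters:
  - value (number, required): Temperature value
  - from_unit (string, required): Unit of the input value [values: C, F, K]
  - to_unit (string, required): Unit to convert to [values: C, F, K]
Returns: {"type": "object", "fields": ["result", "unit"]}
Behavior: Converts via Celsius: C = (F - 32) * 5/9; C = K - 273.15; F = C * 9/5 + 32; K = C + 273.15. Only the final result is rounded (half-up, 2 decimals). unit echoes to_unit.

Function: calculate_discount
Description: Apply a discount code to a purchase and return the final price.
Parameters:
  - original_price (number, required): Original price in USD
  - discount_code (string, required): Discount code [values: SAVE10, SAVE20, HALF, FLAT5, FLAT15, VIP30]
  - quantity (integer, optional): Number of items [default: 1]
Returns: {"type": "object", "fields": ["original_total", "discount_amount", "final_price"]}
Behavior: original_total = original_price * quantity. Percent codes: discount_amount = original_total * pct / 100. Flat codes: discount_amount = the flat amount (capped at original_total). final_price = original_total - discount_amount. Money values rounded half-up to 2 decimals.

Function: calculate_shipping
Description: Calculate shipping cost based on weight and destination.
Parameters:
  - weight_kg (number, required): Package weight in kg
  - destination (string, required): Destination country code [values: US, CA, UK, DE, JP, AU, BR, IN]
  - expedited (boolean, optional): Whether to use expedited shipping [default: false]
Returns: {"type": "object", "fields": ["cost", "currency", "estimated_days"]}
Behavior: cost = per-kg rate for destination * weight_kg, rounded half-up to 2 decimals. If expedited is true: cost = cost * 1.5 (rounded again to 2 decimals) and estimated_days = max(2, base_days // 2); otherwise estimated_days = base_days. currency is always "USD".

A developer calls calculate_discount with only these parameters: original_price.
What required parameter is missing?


Required parameters: original_price, discount_code
Provided: original_price
Missing: discount_code
discount_code


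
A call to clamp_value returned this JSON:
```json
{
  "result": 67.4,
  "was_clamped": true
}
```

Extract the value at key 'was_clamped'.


true


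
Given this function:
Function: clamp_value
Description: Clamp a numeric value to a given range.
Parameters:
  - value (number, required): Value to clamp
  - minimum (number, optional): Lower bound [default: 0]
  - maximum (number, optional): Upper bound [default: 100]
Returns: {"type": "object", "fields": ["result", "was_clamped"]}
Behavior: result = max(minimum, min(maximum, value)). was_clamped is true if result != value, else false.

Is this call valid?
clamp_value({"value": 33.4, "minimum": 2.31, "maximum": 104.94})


Checking all required parameters present and types match... All valid.
Valid


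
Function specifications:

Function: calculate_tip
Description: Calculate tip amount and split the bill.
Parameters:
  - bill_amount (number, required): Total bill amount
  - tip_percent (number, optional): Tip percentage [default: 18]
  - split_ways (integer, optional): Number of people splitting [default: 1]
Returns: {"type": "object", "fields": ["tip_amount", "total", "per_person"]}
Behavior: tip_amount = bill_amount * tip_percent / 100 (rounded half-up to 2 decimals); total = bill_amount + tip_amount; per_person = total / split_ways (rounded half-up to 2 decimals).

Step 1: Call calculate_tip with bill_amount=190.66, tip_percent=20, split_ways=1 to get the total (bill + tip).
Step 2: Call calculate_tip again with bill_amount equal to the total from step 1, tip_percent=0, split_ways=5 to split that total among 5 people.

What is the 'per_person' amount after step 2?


Step 1: calculate_tip(bill_amount=190.66, tip_percent=20, split_ways=1)
  tip_amount = 190.66 * 20/100 = 38.132 -> 38.13
  total = 190.66 + 38.13 = 228.79
  per_person = 228.79 / 1 = 228.79 -> 228.79
  -> total = 228.79
Step 2: calculate_tip(bill_amount=228.79, tip_percent=0, split_ways=5)
  tip_amount = 228.79 * 0/100 = 0 -> 0.00
  total = 228.79 + 0.00 = 228.79
  per_person = 228.79 / 5 = 45.758 -> 45.76
  -> per_person = 45.76
$45.76


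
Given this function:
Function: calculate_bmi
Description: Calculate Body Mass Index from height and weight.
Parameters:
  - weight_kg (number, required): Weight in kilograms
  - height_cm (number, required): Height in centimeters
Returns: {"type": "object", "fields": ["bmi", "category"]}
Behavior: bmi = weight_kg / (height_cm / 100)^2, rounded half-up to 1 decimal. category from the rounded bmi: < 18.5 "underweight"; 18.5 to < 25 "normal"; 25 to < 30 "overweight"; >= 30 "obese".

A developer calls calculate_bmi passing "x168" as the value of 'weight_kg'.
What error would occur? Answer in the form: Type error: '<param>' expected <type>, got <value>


Spec: 'weight_kg' is declared as number; "x168" is a string.
Type error: 'weight_kg' expected number, got "x168"


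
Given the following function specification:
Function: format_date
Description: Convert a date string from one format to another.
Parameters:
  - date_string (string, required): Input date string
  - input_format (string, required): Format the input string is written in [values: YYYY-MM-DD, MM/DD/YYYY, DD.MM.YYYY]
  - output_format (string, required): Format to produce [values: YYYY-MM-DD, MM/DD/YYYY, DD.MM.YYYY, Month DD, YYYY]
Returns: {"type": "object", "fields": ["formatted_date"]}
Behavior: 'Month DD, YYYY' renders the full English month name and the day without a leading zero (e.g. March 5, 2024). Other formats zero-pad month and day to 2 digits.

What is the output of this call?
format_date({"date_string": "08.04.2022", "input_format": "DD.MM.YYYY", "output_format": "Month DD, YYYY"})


Parse '08.04.2022' as DD.MM.YYYY: year=2022, month=4, day=8
Month 4 = April
Render as Month DD, YYYY: April 8, 2022
Output:
{"formatted_date": "April 8, 2022"}


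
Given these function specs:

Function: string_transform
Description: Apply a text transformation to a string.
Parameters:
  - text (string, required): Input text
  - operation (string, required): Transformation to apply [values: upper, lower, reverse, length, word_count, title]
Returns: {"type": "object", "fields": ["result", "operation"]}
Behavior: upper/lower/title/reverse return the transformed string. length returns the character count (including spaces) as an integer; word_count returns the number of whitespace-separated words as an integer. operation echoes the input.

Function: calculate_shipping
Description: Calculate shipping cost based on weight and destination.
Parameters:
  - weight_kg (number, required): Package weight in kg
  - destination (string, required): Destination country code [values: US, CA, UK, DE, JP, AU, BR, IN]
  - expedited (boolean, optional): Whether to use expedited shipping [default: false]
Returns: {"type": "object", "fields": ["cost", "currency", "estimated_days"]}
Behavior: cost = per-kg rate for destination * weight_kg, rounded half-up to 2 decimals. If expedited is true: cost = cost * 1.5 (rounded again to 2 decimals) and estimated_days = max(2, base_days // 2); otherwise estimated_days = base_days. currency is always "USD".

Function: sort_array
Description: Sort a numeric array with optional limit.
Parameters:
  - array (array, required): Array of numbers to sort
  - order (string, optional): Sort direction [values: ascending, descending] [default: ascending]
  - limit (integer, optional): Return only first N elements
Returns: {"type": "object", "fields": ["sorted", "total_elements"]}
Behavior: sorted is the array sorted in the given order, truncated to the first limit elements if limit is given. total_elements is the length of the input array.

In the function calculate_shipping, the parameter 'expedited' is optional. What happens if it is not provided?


The calculate_shipping spec declares:
  - expedited (boolean, optional): Whether to use expedited shipping [default: false]
It defaults to false
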